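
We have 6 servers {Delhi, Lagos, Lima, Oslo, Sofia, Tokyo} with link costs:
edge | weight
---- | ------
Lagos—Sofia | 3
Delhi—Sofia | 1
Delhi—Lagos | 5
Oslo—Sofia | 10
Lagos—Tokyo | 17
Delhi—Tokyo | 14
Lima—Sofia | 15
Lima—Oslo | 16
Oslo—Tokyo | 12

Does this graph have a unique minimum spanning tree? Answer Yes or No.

Yes

Kruskal: consider edges lightest-first.
Delhi—Sofia (1): add — endpoints in different components.
Lagos—Sofia (3): add — endpoints in different components.
Delhi—Lagos (5): skip — Lagos and Delhi already connected.
Oslo—Sofia (10): add — endpoints in different components.
Oslo—Tokyo (12): add — endpoints in different components.
Delhi—Tokyo (14): skip — Delhi and Tokyo already connected.
Lima—Sofia (15): add — endpoints in different components.
Every non-tree edge has weight strictly greater than the heaviest edge on the tree path between its endpoints, so the MST is unique.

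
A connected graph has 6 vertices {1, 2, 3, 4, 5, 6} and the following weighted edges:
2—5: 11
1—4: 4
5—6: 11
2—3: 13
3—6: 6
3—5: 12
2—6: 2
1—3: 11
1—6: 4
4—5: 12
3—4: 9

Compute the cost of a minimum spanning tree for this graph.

Grow the tree from 5 using Prim:
Step 1: frontier [2—5 11, 5—6 11, 3—5 12, 4—5 12] → take 2—5 (11); add 2.
Step 2: frontier [2—6 2, 2—3 13, 5—6 11, 3—5 12, 4—5 12] → take 2—6 (2); add 6.
Step 3: frontier [2—3 13, 3—5 12, 4—5 12, 1—6 4, 3—6 6] → take 1—6 (4); add 1.
Step 4: frontier [1—4 4, 1—3 11, 2—3 13, 3—5 12, 4—5 12, 3—6 6] → take 1—4 (4); add 4.
Step 5: frontier [1—3 11, 2—3 13, 3—4 9, 3—5 12, 3—6 6] → take 3—6 (6); add 3.
MST edges: 2—5, 2—6, 1—6, 1—4, 3—6; total weight 11+2+4+4+6 = 27.

27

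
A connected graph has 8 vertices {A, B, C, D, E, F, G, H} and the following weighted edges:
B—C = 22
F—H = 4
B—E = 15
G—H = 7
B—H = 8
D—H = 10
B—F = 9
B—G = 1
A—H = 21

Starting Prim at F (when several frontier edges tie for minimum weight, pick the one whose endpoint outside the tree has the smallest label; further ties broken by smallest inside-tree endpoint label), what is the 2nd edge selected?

G-H

Grow the tree from F using Prim:
Step 1: frontier [F—H 4, B—F 9] → take F—H (4); add H.
Step 2: frontier [B—F 9, G—H 7, B—H 8, D—H 10, A—H 21] → take G—H (7); add G.
Step 3: frontier [B—F 9, B—G 1, B—H 8, D—H 10, A—H 21] → take B—G (1); add B.
Step 4: frontier [B—E 15, B—C 22, D—H 10, A—H 21] → take D—H (10); add D.
Step 5: frontier [B—E 15, B—C 22, A—H 21] → take B—E (15); add E.
Step 6: frontier [B—C 22, A—H 21] → take A—H (21); add A.
Step 7: frontier [B—C 22] → take B—C (22); add C.
The 2nd edge added is G—H.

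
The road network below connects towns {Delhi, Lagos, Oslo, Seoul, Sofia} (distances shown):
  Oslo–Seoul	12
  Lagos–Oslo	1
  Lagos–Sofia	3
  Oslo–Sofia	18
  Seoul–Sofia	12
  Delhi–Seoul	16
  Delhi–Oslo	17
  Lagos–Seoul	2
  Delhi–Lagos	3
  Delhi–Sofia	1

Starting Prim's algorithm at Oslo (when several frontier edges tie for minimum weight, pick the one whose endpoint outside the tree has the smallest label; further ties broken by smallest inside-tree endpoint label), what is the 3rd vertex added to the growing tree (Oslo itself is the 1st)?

Seoul

Prim, starting at Oslo.
Step 1: frontier [Lagos–Oslo 1, Oslo–Seoul 12, Delhi–Oslo 17, Oslo–Sofia 18] → take Lagos–Oslo (1); add Lagos.
Step 2: frontier [Lagos–Seoul 2, Delhi–Lagos 3, Lagos–Sofia 3, Oslo–Seoul 12, Delhi–Oslo 17, Oslo–Sofia 18] → take Lagos–Seoul (2); add Seoul.
Step 3: frontier [Delhi–Lagos 3, Lagos–Sofia 3, Delhi–Oslo 17, Oslo–Sofia 18, Seoul–Sofia 12, Delhi–Seoul 16] → take Delhi–Lagos (3); add Delhi.
Step 4: frontier [Delhi–Sofia 1, Lagos–Sofia 3, Oslo–Sofia 18, Seoul–Sofia 12] → take Delhi–Sofia (1); add Sofia.
Vertex order: Oslo, Lagos, Seoul, Delhi, Sofia. The 3rd vertex is Seoul.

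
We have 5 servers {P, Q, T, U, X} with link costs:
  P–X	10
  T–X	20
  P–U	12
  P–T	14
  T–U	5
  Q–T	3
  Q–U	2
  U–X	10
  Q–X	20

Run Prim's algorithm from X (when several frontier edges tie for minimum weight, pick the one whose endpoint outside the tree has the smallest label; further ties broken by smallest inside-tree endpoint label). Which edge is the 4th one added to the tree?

Grow the tree from X using Prim:
Step 1: cheapest edge leaving the tree is P–X (10); add P.
Step 2: cheapest edge leaving the tree is U–X (10); add U.
Step 3: cheapest edge leaving the tree is Q–U (2); add Q.
Step 4: cheapest edge leaving the tree is Q–T (3); add T.
The 4th edge added is Q–T.

Q-T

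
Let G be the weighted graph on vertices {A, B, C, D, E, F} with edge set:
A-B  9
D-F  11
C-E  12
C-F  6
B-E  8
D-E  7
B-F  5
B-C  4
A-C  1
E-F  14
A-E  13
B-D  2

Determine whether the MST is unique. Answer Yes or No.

Kruskal's algorithm — process edges by increasing weight (ties by edge label):
A-C (1): add. Components now {A,C} {B} {D} {E} {F}
B-D (2): add. Components now {A,C} {B,D} {E} {F}
B-C (4): add. Components now {A,B,C,D} {E} {F}
B-F (5): add. Components now {A,B,C,D,F} {E}
C-F (6): skip — C and F already connected.
D-E (7): add. Components now {A,B,C,D,E,F}
Every non-tree edge has weight strictly greater than the heaviest edge on the tree path between its endpoints, so the MST is unique.

Yes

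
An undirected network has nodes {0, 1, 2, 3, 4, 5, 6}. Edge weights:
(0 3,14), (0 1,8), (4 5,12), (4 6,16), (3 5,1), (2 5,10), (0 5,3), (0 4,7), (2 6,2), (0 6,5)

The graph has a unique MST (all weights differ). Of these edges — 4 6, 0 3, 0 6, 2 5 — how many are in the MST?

Kruskal's algorithm — process edges by increasing weight (ties by edge label):
3 5 (1): add. Components now {0} {1} {2} {3,5} {4} {6}
2 6 (2): add. Components now {0} {1} {2,6} {3,5} {4}
0 5 (3): add. Components now {0,3,5} {1} {2,6} {4}
0 6 (5): add. Components now {0,2,3,5,6} {1} {4}
0 4 (7): add. Components now {0,2,3,4,5,6} {1}
0 1 (8): add. Components now {0,1,2,3,4,5,6}
MST edge set: {3 5, 2 6, 0 5, 0 6, 0 4, 0 1}.
Of the listed edges, {0 6} are in the MST → 1.

1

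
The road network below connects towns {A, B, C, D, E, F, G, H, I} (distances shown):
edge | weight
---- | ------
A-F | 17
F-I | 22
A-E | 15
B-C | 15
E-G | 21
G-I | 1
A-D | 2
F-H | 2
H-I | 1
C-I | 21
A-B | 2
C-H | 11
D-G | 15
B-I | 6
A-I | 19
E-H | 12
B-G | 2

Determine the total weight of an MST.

Sort edges by weight, then run Kruskal:
G-I (1): add — endpoints in different components.
H-I (1): add — endpoints in different components.
A-B (2): add — endpoints in different components.
A-D (2): add — endpoints in different components.
B-G (2): add — endpoints in different components.
F-H (2): add — endpoints in different components.
B-I (6): skip — B and I already connected.
C-H (11): add — endpoints in different components.
E-H (12): add — endpoints in different components.
MST edges: G-I, H-I, A-B, A-D, B-G, F-H, C-H, E-H; total weight 1+1+2+2+2+2+11+12 = 33.

33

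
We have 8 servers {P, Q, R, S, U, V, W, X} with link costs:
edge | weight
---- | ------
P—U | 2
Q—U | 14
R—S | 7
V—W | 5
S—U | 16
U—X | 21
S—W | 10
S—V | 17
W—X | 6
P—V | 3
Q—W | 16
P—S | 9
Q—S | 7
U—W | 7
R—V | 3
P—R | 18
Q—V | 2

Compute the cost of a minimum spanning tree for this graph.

28

Kruskal's algorithm — process edges by increasing weight (ties by edge label):
P—U (2): add — endpoints in different components.
Q—V (2): add — endpoints in different components.
P—V (3): add — endpoints in different components.
R—V (3): add — endpoints in different components.
V—W (5): add — endpoints in different components.
W—X (6): add — endpoints in different components.
Q—S (7): add — endpoints in different components.
MST edges: P—U, Q—V, P—V, R—V, V—W, W—X, Q—S; total weight 2+2+3+3+5+6+7 = 28.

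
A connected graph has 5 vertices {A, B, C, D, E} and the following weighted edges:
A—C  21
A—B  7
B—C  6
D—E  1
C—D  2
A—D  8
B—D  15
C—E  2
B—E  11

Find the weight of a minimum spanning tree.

16

Sort edges by weight, then run Kruskal:
D—E (1): add — endpoints in different components.
C—D (2): add — endpoints in different components.
C—E (2): skip — C and E already connected.
B—C (6): add — endpoints in different components.
A—B (7): add — endpoints in different components.
MST edges: D—E, C—D, B—C, A—B; total weight 1+2+6+7 = 16.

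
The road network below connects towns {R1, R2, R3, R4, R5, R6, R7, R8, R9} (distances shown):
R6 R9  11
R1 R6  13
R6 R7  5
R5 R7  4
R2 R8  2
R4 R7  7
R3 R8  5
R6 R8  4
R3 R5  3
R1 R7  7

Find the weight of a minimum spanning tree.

Prim, starting at R7.
Step 1: frontier [R5 R7 4, R6 R7 5, R1 R7 7, R4 R7 7] → take R5 R7 (4); add R5.
Step 2: frontier [R3 R5 3, R6 R7 5, R1 R7 7, R4 R7 7] → take R3 R5 (3); add R3.
Step 3: frontier [R3 R8 5, R6 R7 5, R1 R7 7, R4 R7 7] → take R6 R7 (5); add R6.
Step 4: frontier [R3 R8 5, R6 R8 4, R6 R9 11, R1 R6 13, R1 R7 7, R4 R7 7] → take R6 R8 (4); add R8.
Step 5: frontier [R6 R9 11, R1 R6 13, R1 R7 7, R4 R7 7, R2 R8 2] → take R2 R8 (2); add R2.
Step 6: frontier [R6 R9 11, R1 R6 13, R1 R7 7, R4 R7 7] → take R1 R7 (7); add R1.
Step 7: frontier [R6 R9 11, R4 R7 7] → take R4 R7 (7); add R4.
Step 8: frontier [R6 R9 11] → take R6 R9 (11); add R9.
MST edges: R5 R7, R3 R5, R6 R7, R6 R8, R2 R8, R1 R7, R4 R7, R6 R9; total weight 4+3+5+4+2+7+7+11 = 43.

43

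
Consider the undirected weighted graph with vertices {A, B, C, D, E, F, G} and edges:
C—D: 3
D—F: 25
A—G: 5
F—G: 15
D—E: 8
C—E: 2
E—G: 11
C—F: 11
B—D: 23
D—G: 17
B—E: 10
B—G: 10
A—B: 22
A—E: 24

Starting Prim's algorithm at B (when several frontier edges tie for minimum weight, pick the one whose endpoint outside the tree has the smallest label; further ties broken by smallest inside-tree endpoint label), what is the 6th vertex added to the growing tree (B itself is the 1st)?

Prim's algorithm from B:
Step 1: cheapest edge leaving the tree is B—E (10); add E.
Step 2: cheapest edge leaving the tree is C—E (2); add C.
Step 3: cheapest edge leaving the tree is C—D (3); add D.
Step 4: cheapest edge leaving the tree is B—G (10); add G.
Step 5: cheapest edge leaving the tree is A—G (5); add A.
Step 6: cheapest edge leaving the tree is C—F (11); add F.
Vertex order: B, E, C, D, G, A, F. The 6th vertex is A.

A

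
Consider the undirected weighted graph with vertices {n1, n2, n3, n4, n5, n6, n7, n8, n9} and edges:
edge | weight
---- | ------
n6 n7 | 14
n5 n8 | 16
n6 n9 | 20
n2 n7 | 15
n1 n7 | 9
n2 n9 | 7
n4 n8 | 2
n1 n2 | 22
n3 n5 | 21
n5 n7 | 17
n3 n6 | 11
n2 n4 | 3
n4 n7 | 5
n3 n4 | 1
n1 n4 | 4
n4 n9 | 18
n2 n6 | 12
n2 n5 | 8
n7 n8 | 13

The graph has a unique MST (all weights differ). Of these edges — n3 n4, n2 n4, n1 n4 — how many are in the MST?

3

Kruskal's algorithm — process edges by increasing weight (ties by edge label):
n3 n4 (1): add — endpoints in different components.
n4 n8 (2): add — endpoints in different components.
n2 n4 (3): add — endpoints in different components.
n1 n4 (4): add — endpoints in different components.
n4 n7 (5): add — endpoints in different components.
n2 n9 (7): add — endpoints in different components.
n2 n5 (8): add — endpoints in different components.
n1 n7 (9): skip — n1 and n7 already connected.
n3 n6 (11): add — endpoints in different components.
MST edge set: {n3 n4, n4 n8, n2 n4, n1 n4, n4 n7, n2 n9, n2 n5, n3 n6}.
Of the listed edges, {n3 n4, n2 n4, n1 n4} are in the MST → 3.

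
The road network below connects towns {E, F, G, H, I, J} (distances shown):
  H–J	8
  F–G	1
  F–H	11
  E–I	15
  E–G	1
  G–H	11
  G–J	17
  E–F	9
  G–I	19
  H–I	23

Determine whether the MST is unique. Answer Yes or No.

Sort edges by weight, then run Kruskal:
E–G (1): add — endpoints in different components.
F–G (1): add — endpoints in different components.
H–J (8): add — endpoints in different components.
E–F (9): skip — E and F already connected.
F–H (11): add — endpoints in different components.
G–H (11): skip — G and H already connected.
E–I (15): add — endpoints in different components.
Non-tree edge G–H has weight 11, equal to the heaviest edge on its tree cycle — swapping gives another MST of the same weight. Not unique.

No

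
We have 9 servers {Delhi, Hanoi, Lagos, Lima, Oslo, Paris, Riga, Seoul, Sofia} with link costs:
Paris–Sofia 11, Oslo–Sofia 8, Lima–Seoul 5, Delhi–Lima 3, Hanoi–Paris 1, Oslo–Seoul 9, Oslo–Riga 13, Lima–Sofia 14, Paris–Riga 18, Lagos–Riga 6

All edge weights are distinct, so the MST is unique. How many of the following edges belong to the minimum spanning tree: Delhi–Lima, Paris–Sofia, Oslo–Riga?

Sort edges by weight, then run Kruskal:
Hanoi–Paris (1): add — endpoints in different components.
Delhi–Lima (3): add — endpoints in different components.
Lima–Seoul (5): add — endpoints in different components.
Lagos–Riga (6): add — endpoints in different components.
Oslo–Sofia (8): add — endpoints in different components.
Oslo–Seoul (9): add — endpoints in different components.
Paris–Sofia (11): add — endpoints in different components.
Oslo–Riga (13): add — endpoints in different components.
MST edge set: {Hanoi–Paris, Delhi–Lima, Lima–Seoul, Lagos–Riga, Oslo–Sofia, Oslo–Seoul, Paris–Sofia, Oslo–Riga}.
Of the listed edges, {Delhi–Lima, Paris–Sofia, Oslo–Riga} are in the MST → 3.

3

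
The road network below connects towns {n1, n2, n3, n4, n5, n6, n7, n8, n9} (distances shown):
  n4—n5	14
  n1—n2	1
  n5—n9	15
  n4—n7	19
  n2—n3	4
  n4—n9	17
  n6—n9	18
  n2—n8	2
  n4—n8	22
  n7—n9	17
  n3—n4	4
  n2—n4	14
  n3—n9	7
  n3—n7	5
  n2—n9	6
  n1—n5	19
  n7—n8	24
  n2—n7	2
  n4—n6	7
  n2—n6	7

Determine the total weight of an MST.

Prim's algorithm from n1:
Step 1: cheapest edge leaving the tree is n1—n2 (1); add n2.
Step 2: cheapest edge leaving the tree is n2—n7 (2); add n7.
Step 3: cheapest edge leaving the tree is n2—n8 (2); add n8.
Step 4: cheapest edge leaving the tree is n2—n3 (4); add n3.
Step 5: cheapest edge leaving the tree is n3—n4 (4); add n4.
Step 6: cheapest edge leaving the tree is n2—n9 (6); add n9.
Step 7: cheapest edge leaving the tree is n2—n6 (7); add n6.
Step 8: cheapest edge leaving the tree is n4—n5 (14); add n5.
MST edges: n1—n2, n2—n7, n2—n8, n2—n3, n3—n4, n2—n9, n2—n6, n4—n5; total weight 1+2+2+4+4+6+7+14 = 40.

40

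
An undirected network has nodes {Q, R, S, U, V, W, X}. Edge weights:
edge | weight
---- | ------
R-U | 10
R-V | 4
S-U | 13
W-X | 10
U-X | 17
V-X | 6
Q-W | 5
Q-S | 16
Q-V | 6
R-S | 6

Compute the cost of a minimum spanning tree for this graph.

37

Kruskal's algorithm — process edges by increasing weight (ties by edge label):
R-V (4): add. Components now {R,V} {X} {Q} {W} {U} {S}
Q-W (5): add. Components now {R,V} {X} {Q,W} {U} {S}
Q-V (6): add. Components now {Q,R,V,W} {X} {U} {S}
R-S (6): add. Components now {Q,R,S,V,W} {X} {U}
V-X (6): add. Components now {Q,R,S,V,W,X} {U}
R-U (10): add. Components now {Q,R,S,U,V,W,X}
MST edges: R-V, Q-W, Q-V, R-S, V-X, R-U; total weight 4+5+6+6+6+10 = 37.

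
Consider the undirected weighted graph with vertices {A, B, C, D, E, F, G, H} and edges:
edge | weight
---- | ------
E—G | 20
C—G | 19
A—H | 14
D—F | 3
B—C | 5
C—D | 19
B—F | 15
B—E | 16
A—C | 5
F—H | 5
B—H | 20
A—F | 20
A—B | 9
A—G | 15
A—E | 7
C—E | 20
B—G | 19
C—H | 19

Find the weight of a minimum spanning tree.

Prim's algorithm from A:
Step 1: cheapest edge leaving the tree is A—C (5); add C.
Step 2: cheapest edge leaving the tree is B—C (5); add B.
Step 3: cheapest edge leaving the tree is A—E (7); add E.
Step 4: cheapest edge leaving the tree is A—H (14); add H.
Step 5: cheapest edge leaving the tree is F—H (5); add F.
Step 6: cheapest edge leaving the tree is D—F (3); add D.
Step 7: cheapest edge leaving the tree is A—G (15); add G.
MST edges: A—C, B—C, A—E, A—H, F—H, D—F, A—G; total weight 5+5+7+14+5+3+15 = 54.

54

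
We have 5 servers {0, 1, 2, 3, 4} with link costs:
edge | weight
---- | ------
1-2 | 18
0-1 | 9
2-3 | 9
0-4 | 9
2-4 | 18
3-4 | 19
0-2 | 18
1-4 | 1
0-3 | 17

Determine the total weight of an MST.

Grow the tree from 4 using Prim:
Step 1: frontier [1-4 1, 0-4 9, 2-4 18, 3-4 19] → take 1-4 (1); add 1.
Step 2: frontier [0-1 9, 1-2 18, 0-4 9, 2-4 18, 3-4 19] → take 0-1 (9); add 0.
Step 3: frontier [0-3 17, 0-2 18, 1-2 18, 2-4 18, 3-4 19] → take 0-3 (17); add 3.
Step 4: frontier [0-2 18, 1-2 18, 2-3 9, 2-4 18] → take 2-3 (9); add 2.
MST edges: 1-4, 0-1, 0-3, 2-3; total weight 1+9+17+9 = 36.

36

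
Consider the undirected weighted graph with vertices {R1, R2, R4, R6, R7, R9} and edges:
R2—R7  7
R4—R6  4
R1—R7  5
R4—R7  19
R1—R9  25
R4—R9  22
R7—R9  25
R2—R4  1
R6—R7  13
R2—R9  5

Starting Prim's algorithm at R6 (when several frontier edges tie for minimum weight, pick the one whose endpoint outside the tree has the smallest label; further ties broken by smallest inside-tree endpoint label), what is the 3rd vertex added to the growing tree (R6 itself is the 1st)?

R2

Prim, starting at R6.
Step 1: cheapest edge leaving the tree is R4—R6 (4); add R4.
Step 2: cheapest edge leaving the tree is R2—R4 (1); add R2.
Step 3: cheapest edge leaving the tree is R2—R9 (5); add R9.
Step 4: cheapest edge leaving the tree is R2—R7 (7); add R7.
Step 5: cheapest edge leaving the tree is R1—R7 (5); add R1.
Vertex order: R6, R4, R2, R9, R7, R1. The 3rd vertex is R2.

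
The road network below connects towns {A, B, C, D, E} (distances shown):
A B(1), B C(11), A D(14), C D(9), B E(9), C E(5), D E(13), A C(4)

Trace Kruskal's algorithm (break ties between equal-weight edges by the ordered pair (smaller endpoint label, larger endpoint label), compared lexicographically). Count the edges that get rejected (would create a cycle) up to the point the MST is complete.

Sort edges by weight, then run Kruskal:
A B (1): add. Components now {A,B} {C} {D} {E}
A C (4): add. Components now {A,B,C} {D} {E}
C E (5): add. Components now {A,B,C,E} {D}
B E (9): skip — B and E already connected.
C D (9): add. Components now {A,B,C,D,E}
Edges rejected before the tree was complete: 1.

1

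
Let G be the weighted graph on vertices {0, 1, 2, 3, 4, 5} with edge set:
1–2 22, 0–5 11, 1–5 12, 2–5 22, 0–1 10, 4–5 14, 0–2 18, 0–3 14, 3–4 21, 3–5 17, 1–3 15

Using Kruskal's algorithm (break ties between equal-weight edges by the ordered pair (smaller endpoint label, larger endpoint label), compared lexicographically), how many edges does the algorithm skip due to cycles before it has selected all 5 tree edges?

Sort edges by weight, then run Kruskal:
0–1 (10): add — endpoints in different components.
0–5 (11): add — endpoints in different components.
1–5 (12): skip — 1 and 5 already connected.
0–3 (14): add — endpoints in different components.
4–5 (14): add — endpoints in different components.
1–3 (15): skip — 1 and 3 already connected.
3–5 (17): skip — 3 and 5 already connected.
0–2 (18): add — endpoints in different components.
Edges rejected before the tree was complete: 3.

3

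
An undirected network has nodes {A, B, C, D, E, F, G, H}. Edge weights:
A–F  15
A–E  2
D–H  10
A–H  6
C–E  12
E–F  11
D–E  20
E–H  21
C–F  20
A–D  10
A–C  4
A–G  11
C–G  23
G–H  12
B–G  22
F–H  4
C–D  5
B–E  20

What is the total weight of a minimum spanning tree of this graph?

52

Sort edges by weight, then run Kruskal:
A–E (2): add — endpoints in different components.
A–C (4): add — endpoints in different components.
F–H (4): add — endpoints in different components.
C–D (5): add — endpoints in different components.
A–H (6): add — endpoints in different components.
A–D (10): skip — A and D already connected.
D–H (10): skip — D and H already connected.
A–G (11): add — endpoints in different components.
E–F (11): skip — E and F already connected.
C–E (12): skip — C and E already connected.
G–H (12): skip — G and H already connected.
A–F (15): skip — A and F already connected.
B–E (20): add — endpoints in different components.
MST edges: A–E, A–C, F–H, C–D, A–H, A–G, B–E; total weight 2+4+4+5+6+11+20 = 52.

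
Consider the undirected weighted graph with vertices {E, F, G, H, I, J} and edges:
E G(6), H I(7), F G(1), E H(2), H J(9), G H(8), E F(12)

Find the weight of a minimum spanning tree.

25

Grow the tree from I using Prim:
Step 1: cheapest edge leaving the tree is H I (7); add H.
Step 2: cheapest edge leaving the tree is E H (2); add E.
Step 3: cheapest edge leaving the tree is E G (6); add G.
Step 4: cheapest edge leaving the tree is F G (1); add F.
Step 5: cheapest edge leaving the tree is H J (9); add J.
MST edges: H I, E H, E G, F G, H J; total weight 7+2+6+1+9 = 25.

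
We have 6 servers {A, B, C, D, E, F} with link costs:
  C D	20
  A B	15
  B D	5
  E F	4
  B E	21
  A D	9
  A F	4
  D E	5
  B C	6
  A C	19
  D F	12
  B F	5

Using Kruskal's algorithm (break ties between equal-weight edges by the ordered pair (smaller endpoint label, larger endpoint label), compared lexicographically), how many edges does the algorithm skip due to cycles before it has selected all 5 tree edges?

Kruskal's algorithm — process edges by increasing weight (ties by edge label):
A F (4): add — endpoints in different components.
E F (4): add — endpoints in different components.
B D (5): add — endpoints in different components.
B F (5): add — endpoints in different components.
D E (5): skip — D and E already connected.
B C (6): add — endpoints in different components.
Edges rejected before the tree was complete: 1.

1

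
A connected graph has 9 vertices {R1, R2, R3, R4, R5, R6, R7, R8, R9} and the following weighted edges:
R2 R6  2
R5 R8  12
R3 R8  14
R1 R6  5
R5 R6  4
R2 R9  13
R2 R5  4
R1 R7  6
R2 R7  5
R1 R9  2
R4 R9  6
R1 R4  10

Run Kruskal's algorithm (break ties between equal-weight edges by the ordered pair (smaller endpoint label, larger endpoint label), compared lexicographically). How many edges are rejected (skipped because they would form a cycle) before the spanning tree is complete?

4

Sort edges by weight, then run Kruskal:
R1 R9 (2): add — endpoints in different components.
R2 R6 (2): add — endpoints in different components.
R2 R5 (4): add — endpoints in different components.
R5 R6 (4): skip — R5 and R6 already connected.
R1 R6 (5): add — endpoints in different components.
R2 R7 (5): add — endpoints in different components.
R1 R7 (6): skip — R7 and R1 already connected.
R4 R9 (6): add — endpoints in different components.
R1 R4 (10): skip — R1 and R4 already connected.
R5 R8 (12): add — endpoints in different components.
R2 R9 (13): skip — R9 and R2 already connected.
R3 R8 (14): add — endpoints in different components.
Edges rejected before the tree was complete: 4.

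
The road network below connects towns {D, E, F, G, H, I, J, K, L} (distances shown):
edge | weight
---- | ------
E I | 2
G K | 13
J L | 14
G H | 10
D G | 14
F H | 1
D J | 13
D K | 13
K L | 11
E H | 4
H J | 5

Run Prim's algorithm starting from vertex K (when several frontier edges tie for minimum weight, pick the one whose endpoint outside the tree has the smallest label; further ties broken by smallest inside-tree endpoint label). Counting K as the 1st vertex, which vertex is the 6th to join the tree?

F

Prim, starting at K.
Step 1: frontier [K L 11, D K 13, G K 13] → take K L (11); add L.
Step 2: frontier [D K 13, G K 13, J L 14] → take D K (13); add D.
Step 3: frontier [D J 13, D G 14, G K 13, J L 14] → take G K (13); add G.
Step 4: frontier [D J 13, G H 10, J L 14] → take G H (10); add H.
Step 5: frontier [D J 13, F H 1, E H 4, H J 5, J L 14] → take F H (1); add F.
Step 6: frontier [D J 13, E H 4, H J 5, J L 14] → take E H (4); add E.
Step 7: frontier [D J 13, E I 2, H J 5, J L 14] → take E I (2); add I.
Step 8: frontier [D J 13, H J 5, J L 14] → take H J (5); add J.
Vertex order: K, L, D, G, H, F, E, I, J. The 6th vertex is F.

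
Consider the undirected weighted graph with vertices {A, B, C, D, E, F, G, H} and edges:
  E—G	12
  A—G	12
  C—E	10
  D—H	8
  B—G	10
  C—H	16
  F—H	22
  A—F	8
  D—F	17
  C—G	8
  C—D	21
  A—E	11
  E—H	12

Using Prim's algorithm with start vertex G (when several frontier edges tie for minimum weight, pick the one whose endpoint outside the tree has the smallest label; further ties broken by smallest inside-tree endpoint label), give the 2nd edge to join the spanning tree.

Grow the tree from G using Prim:
Step 1: cheapest edge leaving the tree is C—G (8); add C.
Step 2: cheapest edge leaving the tree is B—G (10); add B.
Step 3: cheapest edge leaving the tree is C—E (10); add E.
Step 4: cheapest edge leaving the tree is A—E (11); add A.
Step 5: cheapest edge leaving the tree is A—F (8); add F.
Step 6: cheapest edge leaving the tree is E—H (12); add H.
Step 7: cheapest edge leaving the tree is D—H (8); add D.
The 2nd edge added is B—G.

B-G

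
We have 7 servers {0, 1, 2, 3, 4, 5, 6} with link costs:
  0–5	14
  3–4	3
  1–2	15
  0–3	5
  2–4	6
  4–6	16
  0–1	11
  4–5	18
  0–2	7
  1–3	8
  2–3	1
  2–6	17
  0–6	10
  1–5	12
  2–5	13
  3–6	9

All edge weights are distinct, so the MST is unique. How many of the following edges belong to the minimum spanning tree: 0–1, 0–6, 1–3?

Kruskal: consider edges lightest-first.
2–3 (1): add. Components now {0} {1} {2,3} {4} {5} {6}
3–4 (3): add. Components now {0} {1} {2,3,4} {5} {6}
0–3 (5): add. Components now {0,2,3,4} {1} {5} {6}
2–4 (6): skip — 2 and 4 already connected.
0–2 (7): skip — 0 and 2 already connected.
1–3 (8): add. Components now {0,1,2,3,4} {5} {6}
3–6 (9): add. Components now {0,1,2,3,4,6} {5}
0–6 (10): skip — 0 and 6 already connected.
0–1 (11): skip — 0 and 1 already connected.
1–5 (12): add. Components now {0,1,2,3,4,5,6}
MST edge set: {2–3, 3–4, 0–3, 1–3, 3–6, 1–5}.
Of the listed edges, {1–3} are in the MST → 1.

1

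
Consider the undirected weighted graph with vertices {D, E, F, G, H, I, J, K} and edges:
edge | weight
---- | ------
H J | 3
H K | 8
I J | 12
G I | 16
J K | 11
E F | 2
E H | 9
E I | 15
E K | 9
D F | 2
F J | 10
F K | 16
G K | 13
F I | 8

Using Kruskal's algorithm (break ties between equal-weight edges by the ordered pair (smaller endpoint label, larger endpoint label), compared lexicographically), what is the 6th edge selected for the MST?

E-H

Kruskal: consider edges lightest-first.
D F (2): add — endpoints in different components.
E F (2): add — endpoints in different components.
H J (3): add — endpoints in different components.
F I (8): add — endpoints in different components.
H K (8): add — endpoints in different components.
E H (9): add — endpoints in different components.
E K (9): skip — E and K already connected.
F J (10): skip — F and J already connected.
J K (11): skip — J and K already connected.
I J (12): skip — I and J already connected.
G K (13): add — endpoints in different components.
The 6th edge added is E H.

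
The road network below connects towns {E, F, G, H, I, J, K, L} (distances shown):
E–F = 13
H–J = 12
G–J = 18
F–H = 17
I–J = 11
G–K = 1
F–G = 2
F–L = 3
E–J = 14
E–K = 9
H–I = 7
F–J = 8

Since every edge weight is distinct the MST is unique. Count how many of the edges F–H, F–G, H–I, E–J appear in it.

2

Kruskal: consider edges lightest-first.
G–K (1): add — endpoints in different components.
F–G (2): add — endpoints in different components.
F–L (3): add — endpoints in different components.
H–I (7): add — endpoints in different components.
F–J (8): add — endpoints in different components.
E–K (9): add — endpoints in different components.
I–J (11): add — endpoints in different components.
MST edge set: {G–K, F–G, F–L, H–I, F–J, E–K, I–J}.
Of the listed edges, {F–G, H–I} are in the MST → 2.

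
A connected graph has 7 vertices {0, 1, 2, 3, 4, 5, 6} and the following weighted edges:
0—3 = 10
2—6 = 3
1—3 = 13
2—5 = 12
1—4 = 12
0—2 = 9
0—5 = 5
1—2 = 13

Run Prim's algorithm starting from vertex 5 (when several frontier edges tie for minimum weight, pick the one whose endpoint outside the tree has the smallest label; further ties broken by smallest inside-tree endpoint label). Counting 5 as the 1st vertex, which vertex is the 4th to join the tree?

6

Prim's algorithm from 5:
Step 1: frontier [0—5 5, 2—5 12] → take 0—5 (5); add 0.
Step 2: frontier [0—2 9, 0—3 10, 2—5 12] → take 0—2 (9); add 2.
Step 3: frontier [0—3 10, 2—6 3, 1—2 13] → take 2—6 (3); add 6.
Step 4: frontier [0—3 10, 1—2 13] → take 0—3 (10); add 3.
Step 5: frontier [1—2 13, 1—3 13] → take 1—2 (13); add 1.
Step 6: frontier [1—4 12] → take 1—4 (12); add 4.
Vertex order: 5, 0, 2, 6, 3, 1, 4. The 4th vertex is 6.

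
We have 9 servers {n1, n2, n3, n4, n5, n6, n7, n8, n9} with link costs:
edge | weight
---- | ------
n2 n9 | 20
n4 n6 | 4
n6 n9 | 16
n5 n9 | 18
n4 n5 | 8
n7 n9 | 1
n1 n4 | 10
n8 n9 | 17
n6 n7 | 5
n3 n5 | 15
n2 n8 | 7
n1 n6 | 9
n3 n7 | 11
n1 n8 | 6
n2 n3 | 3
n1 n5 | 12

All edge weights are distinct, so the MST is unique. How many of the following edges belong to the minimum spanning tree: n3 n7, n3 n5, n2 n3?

1

Kruskal: consider edges lightest-first.
n7 n9 (1): add — endpoints in different components.
n2 n3 (3): add — endpoints in different components.
n4 n6 (4): add — endpoints in different components.
n6 n7 (5): add — endpoints in different components.
n1 n8 (6): add — endpoints in different components.
n2 n8 (7): add — endpoints in different components.
n4 n5 (8): add — endpoints in different components.
n1 n6 (9): add — endpoints in different components.
MST edge set: {n7 n9, n2 n3, n4 n6, n6 n7, n1 n8, n2 n8, n4 n5, n1 n6}.
Of the listed edges, {n2 n3} are in the MST → 1.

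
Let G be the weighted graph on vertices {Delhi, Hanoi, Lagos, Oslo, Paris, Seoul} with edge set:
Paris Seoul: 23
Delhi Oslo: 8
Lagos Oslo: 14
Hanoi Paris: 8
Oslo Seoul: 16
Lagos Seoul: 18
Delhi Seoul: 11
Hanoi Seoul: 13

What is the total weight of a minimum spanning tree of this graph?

54

Sort edges by weight, then run Kruskal:
Delhi Oslo (8): add — endpoints in different components.
Hanoi Paris (8): add — endpoints in different components.
Delhi Seoul (11): add — endpoints in different components.
Hanoi Seoul (13): add — endpoints in different components.
Lagos Oslo (14): add — endpoints in different components.
MST edges: Delhi Oslo, Hanoi Paris, Delhi Seoul, Hanoi Seoul, Lagos Oslo; total weight 8+8+11+13+14 = 54.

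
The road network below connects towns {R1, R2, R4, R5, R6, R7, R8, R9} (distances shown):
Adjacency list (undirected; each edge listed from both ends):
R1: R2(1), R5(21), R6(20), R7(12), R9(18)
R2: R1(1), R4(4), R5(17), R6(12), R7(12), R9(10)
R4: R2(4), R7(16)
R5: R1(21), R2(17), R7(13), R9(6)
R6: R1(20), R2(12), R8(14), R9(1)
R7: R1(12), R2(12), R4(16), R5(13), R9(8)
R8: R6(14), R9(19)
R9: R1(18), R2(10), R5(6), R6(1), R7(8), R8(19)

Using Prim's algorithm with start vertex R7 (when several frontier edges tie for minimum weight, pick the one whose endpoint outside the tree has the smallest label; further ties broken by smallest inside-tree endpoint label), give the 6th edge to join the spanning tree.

Grow the tree from R7 using Prim:
Step 1: cheapest edge leaving the tree is R7-R9 (8); add R9.
Step 2: cheapest edge leaving the tree is R6-R9 (1); add R6.
Step 3: cheapest edge leaving the tree is R5-R9 (6); add R5.
Step 4: cheapest edge leaving the tree is R2-R9 (10); add R2.
Step 5: cheapest edge leaving the tree is R1-R2 (1); add R1.
Step 6: cheapest edge leaving the tree is R2-R4 (4); add R4.
Step 7: cheapest edge leaving the tree is R6-R8 (14); add R8.
The 6th edge added is R2-R4.

R2-R4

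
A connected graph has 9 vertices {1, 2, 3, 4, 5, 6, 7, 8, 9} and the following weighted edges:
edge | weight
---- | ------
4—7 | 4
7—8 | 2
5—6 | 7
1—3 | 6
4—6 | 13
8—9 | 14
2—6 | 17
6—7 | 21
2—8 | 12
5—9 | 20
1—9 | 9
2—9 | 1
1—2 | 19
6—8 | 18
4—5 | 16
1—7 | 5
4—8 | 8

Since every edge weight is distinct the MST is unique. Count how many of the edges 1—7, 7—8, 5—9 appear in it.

2

Kruskal's algorithm — process edges by increasing weight (ties by edge label):
2—9 (1): add — endpoints in different components.
7—8 (2): add — endpoints in different components.
4—7 (4): add — endpoints in different components.
1—7 (5): add — endpoints in different components.
1—3 (6): add — endpoints in different components.
5—6 (7): add — endpoints in different components.
4—8 (8): skip — 4 and 8 already connected.
1—9 (9): add — endpoints in different components.
2—8 (12): skip — 2 and 8 already connected.
4—6 (13): add — endpoints in different components.
MST edge set: {2—9, 7—8, 4—7, 1—7, 1—3, 5—6, 1—9, 4—6}.
Of the listed edges, {1—7, 7—8} are in the MST → 2.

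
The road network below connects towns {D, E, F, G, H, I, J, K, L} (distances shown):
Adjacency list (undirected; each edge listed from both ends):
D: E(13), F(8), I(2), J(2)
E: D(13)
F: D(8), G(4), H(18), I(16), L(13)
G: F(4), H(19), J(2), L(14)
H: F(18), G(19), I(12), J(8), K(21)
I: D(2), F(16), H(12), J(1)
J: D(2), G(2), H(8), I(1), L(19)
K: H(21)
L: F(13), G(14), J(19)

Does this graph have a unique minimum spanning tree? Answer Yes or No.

No

Kruskal: consider edges lightest-first.
I-J (1): add — endpoints in different components.
D-I (2): add — endpoints in different components.
D-J (2): skip — D and J already connected.
G-J (2): add — endpoints in different components.
F-G (4): add — endpoints in different components.
D-F (8): skip — D and F already connected.
H-J (8): add — endpoints in different components.
H-I (12): skip — H and I already connected.
D-E (13): add — endpoints in different components.
F-L (13): add — endpoints in different components.
G-L (14): skip — G and L already connected.
F-I (16): skip — F and I already connected.
F-H (18): skip — F and H already connected.
G-H (19): skip — G and H already connected.
J-L (19): skip — J and L already connected.
H-K (21): add — endpoints in different components.
Non-tree edge D-J has weight 2, equal to the heaviest edge on its tree cycle — swapping gives another MST of the same weight. Not unique.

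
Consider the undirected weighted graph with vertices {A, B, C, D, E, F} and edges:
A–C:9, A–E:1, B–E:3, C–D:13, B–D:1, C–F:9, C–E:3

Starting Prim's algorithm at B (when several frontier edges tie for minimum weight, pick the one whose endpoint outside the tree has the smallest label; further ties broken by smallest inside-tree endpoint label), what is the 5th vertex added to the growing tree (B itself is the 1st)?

Prim's algorithm from B:
Step 1: frontier [B–D 1, B–E 3] → take B–D (1); add D.
Step 2: frontier [B–E 3, C–D 13] → take B–E (3); add E.
Step 3: frontier [C–D 13, A–E 1, C–E 3] → take A–E (1); add A.
Step 4: frontier [A–C 9, C–D 13, C–E 3] → take C–E (3); add C.
Step 5: frontier [C–F 9] → take C–F (9); add F.
Vertex order: B, D, E, A, C, F. The 5th vertex is C.

C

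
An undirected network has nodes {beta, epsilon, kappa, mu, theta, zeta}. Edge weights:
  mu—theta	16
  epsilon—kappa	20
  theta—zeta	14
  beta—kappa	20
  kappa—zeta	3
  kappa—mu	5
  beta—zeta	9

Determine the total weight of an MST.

51

Kruskal's algorithm — process edges by increasing weight (ties by edge label):
kappa—zeta (3): add. Components now {kappa,zeta} {beta} {mu} {epsilon} {theta}
kappa—mu (5): add. Components now {kappa,mu,zeta} {beta} {epsilon} {theta}
beta—zeta (9): add. Components now {beta,kappa,mu,zeta} {epsilon} {theta}
theta—zeta (14): add. Components now {beta,kappa,mu,theta,zeta} {epsilon}
mu—theta (16): skip — mu and theta already connected.
beta—kappa (20): skip — beta and kappa already connected.
epsilon—kappa (20): add. Components now {beta,epsilon,kappa,mu,theta,zeta}
MST edges: kappa—zeta, kappa—mu, beta—zeta, theta—zeta, epsilon—kappa; total weight 3+5+9+14+20 = 51.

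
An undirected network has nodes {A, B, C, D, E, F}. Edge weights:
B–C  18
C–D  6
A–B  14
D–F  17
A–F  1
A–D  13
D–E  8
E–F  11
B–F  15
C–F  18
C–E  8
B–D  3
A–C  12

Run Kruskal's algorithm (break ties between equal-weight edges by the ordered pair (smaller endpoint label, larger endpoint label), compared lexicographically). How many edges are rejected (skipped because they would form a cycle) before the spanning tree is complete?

1

Sort edges by weight, then run Kruskal:
A–F (1): add — endpoints in different components.
B–D (3): add — endpoints in different components.
C–D (6): add — endpoints in different components.
C–E (8): add — endpoints in different components.
D–E (8): skip — D and E already connected.
E–F (11): add — endpoints in different components.
Edges rejected before the tree was complete: 1.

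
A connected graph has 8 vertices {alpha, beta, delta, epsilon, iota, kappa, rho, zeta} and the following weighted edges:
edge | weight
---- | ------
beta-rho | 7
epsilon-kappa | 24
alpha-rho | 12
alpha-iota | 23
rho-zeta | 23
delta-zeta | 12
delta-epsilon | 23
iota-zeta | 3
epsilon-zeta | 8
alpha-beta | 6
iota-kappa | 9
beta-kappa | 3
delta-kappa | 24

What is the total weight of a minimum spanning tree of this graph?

48

Grow the tree from rho using Prim:
Step 1: cheapest edge leaving the tree is beta-rho (7); add beta.
Step 2: cheapest edge leaving the tree is beta-kappa (3); add kappa.
Step 3: cheapest edge leaving the tree is alpha-beta (6); add alpha.
Step 4: cheapest edge leaving the tree is iota-kappa (9); add iota.
Step 5: cheapest edge leaving the tree is iota-zeta (3); add zeta.
Step 6: cheapest edge leaving the tree is epsilon-zeta (8); add epsilon.
Step 7: cheapest edge leaving the tree is delta-zeta (12); add delta.
MST edges: beta-rho, beta-kappa, alpha-beta, iota-kappa, iota-zeta, epsilon-zeta, delta-zeta; total weight 7+3+6+9+3+8+12 = 48.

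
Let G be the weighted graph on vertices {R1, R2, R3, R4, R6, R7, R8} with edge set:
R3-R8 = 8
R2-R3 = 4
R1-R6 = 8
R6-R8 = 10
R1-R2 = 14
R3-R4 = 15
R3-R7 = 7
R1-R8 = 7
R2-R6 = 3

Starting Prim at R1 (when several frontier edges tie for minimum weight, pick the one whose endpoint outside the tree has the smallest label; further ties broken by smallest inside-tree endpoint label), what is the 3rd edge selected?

R2-R3

Prim's algorithm from R1:
Step 1: cheapest edge leaving the tree is R1-R8 (7); add R8.
Step 2: cheapest edge leaving the tree is R3-R8 (8); add R3.
Step 3: cheapest edge leaving the tree is R2-R3 (4); add R2.
Step 4: cheapest edge leaving the tree is R2-R6 (3); add R6.
Step 5: cheapest edge leaving the tree is R3-R7 (7); add R7.
Step 6: cheapest edge leaving the tree is R3-R4 (15); add R4.
The 3rd edge added is R2-R3.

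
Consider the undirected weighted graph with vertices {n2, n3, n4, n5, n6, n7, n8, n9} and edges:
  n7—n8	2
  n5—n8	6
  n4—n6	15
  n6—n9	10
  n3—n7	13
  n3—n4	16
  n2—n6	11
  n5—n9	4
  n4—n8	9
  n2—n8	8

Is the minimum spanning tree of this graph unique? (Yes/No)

Yes

Kruskal: consider edges lightest-first.
n7—n8 (2): add — endpoints in different components.
n5—n9 (4): add — endpoints in different components.
n5—n8 (6): add — endpoints in different components.
n2—n8 (8): add — endpoints in different components.
n4—n8 (9): add — endpoints in different components.
n6—n9 (10): add — endpoints in different components.
n2—n6 (11): skip — n6 and n2 already connected.
n3—n7 (13): add — endpoints in different components.
Every non-tree edge has weight strictly greater than the heaviest edge on the tree path between its endpoints, so the MST is unique.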